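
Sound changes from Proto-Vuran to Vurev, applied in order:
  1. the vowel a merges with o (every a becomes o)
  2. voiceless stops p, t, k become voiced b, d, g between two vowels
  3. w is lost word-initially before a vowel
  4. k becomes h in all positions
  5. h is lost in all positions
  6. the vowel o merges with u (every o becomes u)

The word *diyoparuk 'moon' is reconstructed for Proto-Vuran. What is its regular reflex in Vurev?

diyuburu

Vurev: *diyoparuk
  diyoparuk → diyoporuk   [vowel merger]
  diyoporuk → diyoboruk   [intervocalic voicing]
  diyoboruk (rule 3 does not apply)
  diyoboruk → diyoboruh   [unconditioned shift]
  diyoboruh → diyoboru   [h-loss]
  diyoboru → diyuburu   [vowel merger]
  giving Vurev diyuburu.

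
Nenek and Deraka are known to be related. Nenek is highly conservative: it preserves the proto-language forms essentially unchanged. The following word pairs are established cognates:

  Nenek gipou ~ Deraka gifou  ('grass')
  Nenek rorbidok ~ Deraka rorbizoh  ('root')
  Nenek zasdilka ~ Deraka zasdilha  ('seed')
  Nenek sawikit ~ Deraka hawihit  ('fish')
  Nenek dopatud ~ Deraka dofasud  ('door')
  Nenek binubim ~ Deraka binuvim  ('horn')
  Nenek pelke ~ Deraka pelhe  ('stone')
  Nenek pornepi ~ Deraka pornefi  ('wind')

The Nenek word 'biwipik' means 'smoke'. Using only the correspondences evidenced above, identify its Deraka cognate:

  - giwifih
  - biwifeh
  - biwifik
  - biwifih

biwifih

pornepi ~ pornefi — Nenek p corresponds to Deraka f between vowels (before a front vowel).
rorbidok ~ rorbizoh — Nenek k corresponds to Deraka h word-finally.
Applying these to Nenek 'biwipik':
  biwipik → biwifik   (p→f between vowels (before a front vowel))
  biwifik → biwifih   (k→h word-finally)
So the Deraka cognate is 'biwifih'.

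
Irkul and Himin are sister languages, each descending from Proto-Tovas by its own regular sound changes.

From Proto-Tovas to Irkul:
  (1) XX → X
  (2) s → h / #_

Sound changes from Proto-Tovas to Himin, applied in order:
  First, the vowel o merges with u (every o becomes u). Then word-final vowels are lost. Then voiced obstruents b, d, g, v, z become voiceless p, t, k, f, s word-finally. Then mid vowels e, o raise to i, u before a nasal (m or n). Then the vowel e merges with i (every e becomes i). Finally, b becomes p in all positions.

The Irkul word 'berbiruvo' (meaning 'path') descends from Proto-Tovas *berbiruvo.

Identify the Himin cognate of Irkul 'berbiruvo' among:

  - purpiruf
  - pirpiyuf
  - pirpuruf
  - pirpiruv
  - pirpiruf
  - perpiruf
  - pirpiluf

Himin: *berbiruvo
  berbiruvo → berbiruvu   [vowel merger]
  berbiruvu → berbiruv   [apocope]
  berbiruv → berbiruf   [final devoicing]
  berbiruf (rule 4 does not apply)
  berbiruf → birbiruf   [vowel merger]
  birbiruf → pirpiruf   [unconditioned shift]
  giving Himin pirpiruf.

pirpiruf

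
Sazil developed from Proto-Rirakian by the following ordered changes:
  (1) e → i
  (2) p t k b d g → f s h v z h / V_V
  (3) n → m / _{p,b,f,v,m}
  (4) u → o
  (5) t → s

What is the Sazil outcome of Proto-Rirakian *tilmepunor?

Sazil: start from *tilmepunor.
  rule 1 (vowel merger): tilmepunor → tilmipunor
  rule 2 (intervocalic lenition): tilmipunor → tilmifunor
  rule 3: no change — tilmifunor
  rule 4 (vowel merger): tilmifunor → tilmifonor
  rule 5 (unconditioned shift): tilmifonor → silmifonor
  ⇒ Sazil silmifonor

silmifonor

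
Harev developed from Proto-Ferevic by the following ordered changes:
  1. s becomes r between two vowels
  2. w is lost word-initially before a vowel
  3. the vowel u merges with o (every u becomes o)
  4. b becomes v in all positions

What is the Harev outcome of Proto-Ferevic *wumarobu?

Harev: *wumarobu
  wumarobu (rule 1 does not apply)
  wumarobu → umarobu   [glide loss]
  umarobu → omarobo   [vowel merger]
  omarobo → omarovo   [unconditioned shift]
  giving Harev omarovo.

omarovo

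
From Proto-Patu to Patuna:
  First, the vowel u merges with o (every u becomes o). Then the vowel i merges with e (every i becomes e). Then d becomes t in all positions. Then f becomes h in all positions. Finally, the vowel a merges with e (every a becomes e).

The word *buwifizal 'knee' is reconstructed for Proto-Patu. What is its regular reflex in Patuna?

Patuna: *buwifizal > bowifizal > bowefezal > bowehezal > bowehezel  (by vowel merger, vowel merger, unconditioned shift, vowel merger)

bowehezel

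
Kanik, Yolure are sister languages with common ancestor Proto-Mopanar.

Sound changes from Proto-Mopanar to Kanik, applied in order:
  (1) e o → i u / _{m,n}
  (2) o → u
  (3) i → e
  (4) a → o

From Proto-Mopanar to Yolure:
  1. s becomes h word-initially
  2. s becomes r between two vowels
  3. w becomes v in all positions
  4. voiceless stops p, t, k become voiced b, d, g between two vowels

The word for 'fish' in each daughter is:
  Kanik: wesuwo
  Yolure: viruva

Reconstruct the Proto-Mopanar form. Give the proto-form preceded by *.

Position 3: Kanik has s, Yolure has r. Kanik preserves s here (none of its changes turn any other segment into s), so the proto-segment is *s.
Position 6: Kanik has o, Yolure has a. Yolure preserves a here (none of its changes turn any other segment into a), so the proto-segment is *a.
Continuing position by position gives *wisuwa; check it forward:
Kanik: *wisuwa > wesuwa > wesuwo  (by vowel merger, vowel merger)
Yolure: start from *wisuwa.
  rule 1: no change — wisuwa
  rule 2 (rhotacism): wisuwa → wiruwa
  rule 3 (unconditioned shift): wiruwa → viruva
  rule 4: no change — viruva
  ⇒ Yolure viruva
*wisuwa is the unique common source.

*wisuwa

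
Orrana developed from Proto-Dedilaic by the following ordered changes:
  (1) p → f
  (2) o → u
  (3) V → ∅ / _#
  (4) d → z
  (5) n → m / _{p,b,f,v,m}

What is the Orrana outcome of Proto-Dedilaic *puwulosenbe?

Orrana: *puwulosenbe
  puwulosenbe → fuwulosenbe   [unconditioned shift]
  fuwulosenbe → fuwulusenbe   [vowel merger]
  fuwulusenbe → fuwulusenb   [apocope]
  fuwulusenb (rule 4 does not apply)
  fuwulusenb → fuwulusemb   [nasal place assimilation]
  giving Orrana fuwulusemb.

fuwulusemb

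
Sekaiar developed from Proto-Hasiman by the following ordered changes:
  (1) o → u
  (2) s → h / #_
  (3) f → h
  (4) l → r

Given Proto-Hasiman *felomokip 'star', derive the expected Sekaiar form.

Sekaiar: *felomokip
  felomokip → felumukip   [vowel merger]
  felumukip (rule 2 does not apply)
  felumukip → helumukip   [unconditioned shift]
  helumukip → herumukip   [unconditioned shift]
  giving Sekaiar herumukip.

herumukip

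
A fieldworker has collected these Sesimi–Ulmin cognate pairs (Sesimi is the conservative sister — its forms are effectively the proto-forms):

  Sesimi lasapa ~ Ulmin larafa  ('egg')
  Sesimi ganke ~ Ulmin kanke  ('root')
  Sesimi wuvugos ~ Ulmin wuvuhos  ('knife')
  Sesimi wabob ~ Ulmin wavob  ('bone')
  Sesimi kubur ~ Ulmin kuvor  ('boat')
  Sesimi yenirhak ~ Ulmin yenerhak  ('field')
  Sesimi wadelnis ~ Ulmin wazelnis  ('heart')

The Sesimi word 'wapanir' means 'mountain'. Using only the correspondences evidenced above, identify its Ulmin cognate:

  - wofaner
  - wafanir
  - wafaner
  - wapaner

lasapa ~ larafa — Sesimi p corresponds to Ulmin f between vowels (before a back vowel).
yenirhak ~ yenerhak — Sesimi i corresponds to Ulmin e after a consonant, before r.
Applying these to Sesimi 'wapanir':
  wapanir → wafanir   (p→f between vowels (before a back vowel))
  wafanir → wafaner   (i→e after a consonant, before r)
So the Ulmin cognate is 'wafaner'.

wafaner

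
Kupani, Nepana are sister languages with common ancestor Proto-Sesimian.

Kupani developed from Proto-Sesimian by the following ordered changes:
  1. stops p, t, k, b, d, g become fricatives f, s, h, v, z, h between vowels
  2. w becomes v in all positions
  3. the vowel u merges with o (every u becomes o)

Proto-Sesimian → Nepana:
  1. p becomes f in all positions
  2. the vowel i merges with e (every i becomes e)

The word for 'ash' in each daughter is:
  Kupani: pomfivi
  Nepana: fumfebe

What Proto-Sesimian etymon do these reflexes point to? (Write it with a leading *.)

*pumfibi

Position 6: Kupani has v, Nepana has b. Nepana preserves b here (none of its changes turn any other segment into b), so the proto-segment is *b.
Position 5: Kupani has i, Nepana has e. Kupani preserves i here (none of its changes turn any other segment into i), so the proto-segment is *i.
This points to *pumfibi. Verify forward in each daughter:
Kupani: *pumfibi
  pumfibi → pumfivi   [intervocalic lenition]
  pumfivi (rule 2 does not apply)
  pumfivi → pomfivi   [vowel merger]
  giving Kupani pomfivi.
Nepana: *pumfibi > fumfibi > fumfebe  (by unconditioned shift, vowel merger)
No other proto-form is consistent with every reflex, so the reconstruction is *pumfibi.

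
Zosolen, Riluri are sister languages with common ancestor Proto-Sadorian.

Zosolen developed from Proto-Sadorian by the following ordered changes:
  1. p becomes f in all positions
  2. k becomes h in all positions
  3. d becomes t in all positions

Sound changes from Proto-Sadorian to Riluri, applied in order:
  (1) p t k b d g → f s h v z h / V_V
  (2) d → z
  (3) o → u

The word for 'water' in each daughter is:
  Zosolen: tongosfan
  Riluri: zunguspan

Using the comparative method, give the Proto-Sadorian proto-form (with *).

*dongospan

Position 1: Zosolen has t, Riluri has z. Taking the neighbouring segments as reconstructed: Zosolen t could go back to *t or *d; Riluri z could go back to *d or *z — the one source consistent with every daughter is *d.
Position 5: Zosolen has o, Riluri has u. Zosolen preserves o here (none of its changes turn any other segment into o), so the proto-segment is *o.
Continuing position by position gives *dongospan; check it forward:
Zosolen: *dongospan > dongosfan > tongosfan  (by unconditioned shift, unconditioned shift)
Riluri: *dongospan > zongospan > zunguspan  (by unconditioned shift, vowel merger)
*dongospan is the unique common source.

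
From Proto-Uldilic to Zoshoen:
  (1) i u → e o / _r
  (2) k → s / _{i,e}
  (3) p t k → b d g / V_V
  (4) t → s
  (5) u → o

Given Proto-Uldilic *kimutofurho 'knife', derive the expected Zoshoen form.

simodoforho

Zoshoen: start from *kimutofurho.
  rule 1 (pre-rhotic lowering): kimutofurho → kimutoforho
  rule 2 (palatalisation): kimutoforho → simutoforho
  rule 3 (intervocalic voicing): simutoforho → simudoforho
  rule 4: no change — simudoforho
  rule 5 (vowel merger): simudoforho → simodoforho
  ⇒ Zoshoen simodoforho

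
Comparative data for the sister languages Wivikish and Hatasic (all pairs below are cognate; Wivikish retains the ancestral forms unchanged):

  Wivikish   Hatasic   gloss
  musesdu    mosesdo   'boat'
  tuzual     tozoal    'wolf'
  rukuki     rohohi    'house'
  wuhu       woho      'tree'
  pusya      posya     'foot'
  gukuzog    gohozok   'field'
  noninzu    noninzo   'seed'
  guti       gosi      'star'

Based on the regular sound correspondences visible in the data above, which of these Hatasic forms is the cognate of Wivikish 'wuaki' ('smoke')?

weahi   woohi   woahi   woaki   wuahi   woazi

tuzual ~ tozoal — Wivikish u corresponds to Hatasic o after a consonant, before a back vowel.
rukuki ~ rohohi — Wivikish k corresponds to Hatasic h between vowels (before a front vowel).
Applying these to Wivikish 'wuaki':
  wuaki → woaki   (u→o after a consonant, before a back vowel)
  woaki → woahi   (k→h between vowels (before a front vowel))
So the Hatasic cognate is 'woahi'.

woahi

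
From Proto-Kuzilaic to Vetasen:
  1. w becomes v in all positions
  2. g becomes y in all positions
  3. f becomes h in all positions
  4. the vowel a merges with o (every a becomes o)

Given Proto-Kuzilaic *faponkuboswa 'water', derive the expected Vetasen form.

hoponkubosvo

Vetasen: start from *faponkuboswa.
  rule 1 (unconditioned shift): faponkuboswa → faponkubosva
  rule 2: no change — faponkubosva
  rule 3 (unconditioned shift): faponkubosva → haponkubosva
  rule 4 (vowel merger): haponkubosva → hoponkubosvo
  ⇒ Vetasen hoponkubosvo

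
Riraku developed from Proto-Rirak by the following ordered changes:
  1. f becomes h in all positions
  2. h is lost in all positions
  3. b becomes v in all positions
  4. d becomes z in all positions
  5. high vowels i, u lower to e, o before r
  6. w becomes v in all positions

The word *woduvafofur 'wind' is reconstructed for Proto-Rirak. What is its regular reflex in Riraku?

Riraku: *woduvafofur > woduvahohur > woduvaour > wozuvaour > wozuvaoor > vozuvaoor  (by unconditioned shift, h-loss, unconditioned shift, pre-rhotic lowering, unconditioned shift)

vozuvaoor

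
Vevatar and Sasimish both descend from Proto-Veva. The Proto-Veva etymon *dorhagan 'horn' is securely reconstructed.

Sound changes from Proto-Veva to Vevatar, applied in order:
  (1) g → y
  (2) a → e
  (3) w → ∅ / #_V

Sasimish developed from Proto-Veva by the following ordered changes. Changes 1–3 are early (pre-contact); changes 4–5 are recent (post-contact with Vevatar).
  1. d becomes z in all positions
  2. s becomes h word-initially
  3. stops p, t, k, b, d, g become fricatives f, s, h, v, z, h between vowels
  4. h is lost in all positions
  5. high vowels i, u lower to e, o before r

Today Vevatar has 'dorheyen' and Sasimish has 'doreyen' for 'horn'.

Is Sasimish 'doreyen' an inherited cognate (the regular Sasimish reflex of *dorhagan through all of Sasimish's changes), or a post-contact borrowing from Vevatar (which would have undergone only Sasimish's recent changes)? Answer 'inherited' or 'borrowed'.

borrowed

If inherited, *dorhagan would pass through all of Sasimish's changes:
Sasimish: *dorhagan
  dorhagan → zorhagan   [unconditioned shift]
  zorhagan (rule 2 does not apply)
  zorhagan → zorhahan   [intervocalic lenition]
  zorhahan → zoraan   [h-loss]
  zoraan (rule 5 does not apply)
  giving Sasimish zoraan.
If borrowed from Vevatar 'dorheyen' after the early changes, it would undergo only the recent ones:
  rule 4 (h-loss): dorheyen → doreyen
  rule 5 (pre-rhotic lowering): no change (doreyen)
  ⇒ as a loan: doreyen
Sasimish 'doreyen' matches the loan outcome 'doreyen', not the inherited 'zoraan' — it skipped the early Sasimish changes, so it was borrowed from Vevatar.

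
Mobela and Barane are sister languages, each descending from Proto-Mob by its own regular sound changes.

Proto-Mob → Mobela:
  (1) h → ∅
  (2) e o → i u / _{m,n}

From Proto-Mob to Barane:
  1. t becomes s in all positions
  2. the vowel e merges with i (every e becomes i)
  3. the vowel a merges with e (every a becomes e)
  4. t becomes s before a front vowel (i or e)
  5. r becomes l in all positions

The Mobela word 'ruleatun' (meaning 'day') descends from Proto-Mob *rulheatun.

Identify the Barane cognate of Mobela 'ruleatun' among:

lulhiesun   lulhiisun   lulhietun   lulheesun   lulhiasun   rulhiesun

Barane: start from *rulheatun.
  rule 1 (unconditioned shift): rulheatun → rulheasun
  rule 2 (vowel merger): rulheasun → rulhiasun
  rule 3 (vowel merger): rulhiasun → rulhiesun
  rule 4: no change — rulhiesun
  rule 5 (unconditioned shift): rulhiesun → lulhiesun
  ⇒ Barane lulhiesun
The other candidates each miss or misapply at least one Barane change.

lulhiesun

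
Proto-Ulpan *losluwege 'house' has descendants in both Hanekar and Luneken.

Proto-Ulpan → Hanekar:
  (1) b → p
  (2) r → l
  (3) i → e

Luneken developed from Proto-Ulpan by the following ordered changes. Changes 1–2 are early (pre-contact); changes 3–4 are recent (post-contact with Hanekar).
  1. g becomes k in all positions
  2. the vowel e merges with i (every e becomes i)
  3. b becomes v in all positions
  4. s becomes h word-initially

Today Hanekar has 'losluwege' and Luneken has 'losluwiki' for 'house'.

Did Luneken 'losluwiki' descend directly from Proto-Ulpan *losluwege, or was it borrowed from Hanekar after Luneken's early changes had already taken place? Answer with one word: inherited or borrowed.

If inherited, *losluwege would pass through all of Luneken's changes:
Luneken: *losluwege
  losluwege → losluweke   [unconditioned shift]
  losluweke → losluwiki   [vowel merger]
  losluwiki (rule 3 does not apply)
  losluwiki (rule 4 does not apply)
  giving Luneken losluwiki.
If borrowed from Hanekar 'losluwege' after the early changes, it would undergo only the recent ones:
  rule 3 (unconditioned shift): no change (losluwege)
  rule 4 (debuccalisation): no change (losluwege)
  ⇒ as a loan: losluwege
Luneken 'losluwiki' matches the inherited outcome exactly, so it is an inherited cognate, not a loan.

inherited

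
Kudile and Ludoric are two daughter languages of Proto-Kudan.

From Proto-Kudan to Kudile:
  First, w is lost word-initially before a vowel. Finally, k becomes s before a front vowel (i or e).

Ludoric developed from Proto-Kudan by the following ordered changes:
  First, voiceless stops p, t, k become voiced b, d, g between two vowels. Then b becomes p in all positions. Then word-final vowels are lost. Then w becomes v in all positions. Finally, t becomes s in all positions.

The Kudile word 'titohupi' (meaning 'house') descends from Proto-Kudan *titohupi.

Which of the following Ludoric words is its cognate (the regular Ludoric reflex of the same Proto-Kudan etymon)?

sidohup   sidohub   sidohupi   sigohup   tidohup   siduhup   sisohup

sidohup

Ludoric: *titohupi > tidohubi > tidohupi > tidohup > sidohup  (by intervocalic voicing, unconditioned shift, apocope, unconditioned shift)
Only 'sidohup' matches the regular Ludoric development of *titohupi.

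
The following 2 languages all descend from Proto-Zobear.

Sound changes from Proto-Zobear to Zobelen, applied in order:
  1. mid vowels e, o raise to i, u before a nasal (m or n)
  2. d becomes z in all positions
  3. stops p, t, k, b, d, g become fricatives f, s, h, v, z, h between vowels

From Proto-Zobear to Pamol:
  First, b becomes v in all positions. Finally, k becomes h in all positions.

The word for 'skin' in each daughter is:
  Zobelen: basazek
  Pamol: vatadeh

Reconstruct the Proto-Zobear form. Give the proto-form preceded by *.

Position 1: Zobelen has b, Pamol has v. Zobelen preserves b here (none of its changes turn any other segment into b), so the proto-segment is *b.
Position 3: Zobelen has s, Pamol has t. Pamol preserves t here (none of its changes turn any other segment into t), so the proto-segment is *t.
Position 7: Zobelen has k, Pamol has h. Zobelen preserves k here (none of its changes turn any other segment into k), so the proto-segment is *k.
This points to *batadek. Verify forward in each daughter:
Zobelen: start from *batadek.
  rule 1: no change — batadek
  rule 2 (unconditioned shift): batadek → batazek
  rule 3 (intervocalic lenition): batazek → basazek
  ⇒ Zobelen basazek
Pamol: *batadek
  batadek → vatadek   [unconditioned shift]
  vatadek → vatadeh   [unconditioned shift]
  giving Pamol vatadeh.
*batadek is the unique common source.

*batadek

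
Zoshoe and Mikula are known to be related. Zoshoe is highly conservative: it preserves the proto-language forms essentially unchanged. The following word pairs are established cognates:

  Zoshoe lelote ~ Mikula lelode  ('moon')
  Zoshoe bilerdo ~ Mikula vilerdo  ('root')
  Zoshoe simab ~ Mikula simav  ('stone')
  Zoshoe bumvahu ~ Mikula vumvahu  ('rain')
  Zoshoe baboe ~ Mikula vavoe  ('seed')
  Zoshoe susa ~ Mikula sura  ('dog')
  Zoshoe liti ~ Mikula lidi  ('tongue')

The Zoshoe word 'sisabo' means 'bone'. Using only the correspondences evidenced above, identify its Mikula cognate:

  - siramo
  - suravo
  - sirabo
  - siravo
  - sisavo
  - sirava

siravo

susa ~ sura — Zoshoe s corresponds to Mikula r between vowels (before a back vowel).
baboe ~ vavoe — Zoshoe b corresponds to Mikula v between vowels (before a back vowel).
Applying these to Zoshoe 'sisabo':
  sisabo → sirabo   (s→r between vowels (before a back vowel))
  sirabo → siravo   (b→v between vowels (before a back vowel))
So the Mikula cognate is 'siravo'.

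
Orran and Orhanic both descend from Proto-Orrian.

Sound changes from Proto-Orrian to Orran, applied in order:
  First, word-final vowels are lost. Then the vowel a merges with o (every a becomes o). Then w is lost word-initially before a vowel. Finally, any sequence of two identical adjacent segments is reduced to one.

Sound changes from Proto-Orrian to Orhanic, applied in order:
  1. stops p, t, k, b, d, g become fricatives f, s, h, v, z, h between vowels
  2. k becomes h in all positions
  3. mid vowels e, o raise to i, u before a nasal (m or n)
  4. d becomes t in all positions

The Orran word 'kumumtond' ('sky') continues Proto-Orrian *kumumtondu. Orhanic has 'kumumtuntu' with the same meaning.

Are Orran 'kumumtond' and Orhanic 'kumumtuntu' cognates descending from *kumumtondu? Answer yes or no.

no

Derive the expected Orhanic reflex of *kumumtondu:
Orhanic: start from *kumumtondu.
  rule 1: no change — kumumtondu
  rule 2 (unconditioned shift): kumumtondu → humumtondu
  rule 3 (pre-nasal raising): humumtondu → humumtundu
  rule 4 (unconditioned shift): humumtundu → humumtuntu
  ⇒ Orhanic humumtuntu
The regular Orhanic reflex would be 'humumtuntu', but the attested form is 'kumumtuntu'. The correspondence is irregular, so they are not cognates (the Orhanic form has a different source).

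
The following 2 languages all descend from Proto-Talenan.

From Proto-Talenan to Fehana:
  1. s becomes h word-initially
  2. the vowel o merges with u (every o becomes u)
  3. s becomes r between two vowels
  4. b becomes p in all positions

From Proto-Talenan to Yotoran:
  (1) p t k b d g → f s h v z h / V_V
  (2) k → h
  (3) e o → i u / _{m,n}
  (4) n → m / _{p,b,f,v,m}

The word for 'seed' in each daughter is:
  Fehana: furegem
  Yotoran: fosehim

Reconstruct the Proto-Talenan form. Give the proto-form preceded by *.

*fosegem

Position 3: Fehana has r, Yotoran has s. Taking the neighbouring segments as reconstructed: Fehana r could go back to *s or *r; Yotoran s could go back to *t or *s — the one source consistent with every daughter is *s.
Position 2: Fehana has u, Yotoran has o. Yotoran preserves o here (none of its changes turn any other segment into o), so the proto-segment is *o.
Position 5: Fehana has g, Yotoran has h. Fehana preserves g here (none of its changes turn any other segment into g), so the proto-segment is *g.
Continuing position by position gives *fosegem; check it forward:
Fehana: start from *fosegem.
  rule 1: no change — fosegem
  rule 2 (vowel merger): fosegem → fusegem
  rule 3 (rhotacism): fusegem → furegem
  rule 4: no change — furegem
  ⇒ Fehana furegem
Yotoran: start from *fosegem.
  rule 1 (intervocalic lenition): fosegem → fosehem
  rule 2: no change — fosehem
  rule 3 (pre-nasal raising): fosehem → fosehim
  rule 4: no change — fosehim
  ⇒ Yotoran fosehim
No other proto-form is consistent with every reflex, so the reconstruction is *fosegem.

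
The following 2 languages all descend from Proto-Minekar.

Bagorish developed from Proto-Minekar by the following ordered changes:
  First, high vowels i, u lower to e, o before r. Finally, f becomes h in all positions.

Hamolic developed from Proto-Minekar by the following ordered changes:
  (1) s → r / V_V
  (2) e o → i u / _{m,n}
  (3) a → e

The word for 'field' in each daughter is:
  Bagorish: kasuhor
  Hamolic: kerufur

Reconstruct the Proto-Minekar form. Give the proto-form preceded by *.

*kasufur

Position 3: Bagorish has s, Hamolic has r. Bagorish preserves s here (none of its changes turn any other segment into s), so the proto-segment is *s.
Position 2: Bagorish has a, Hamolic has e. Bagorish preserves a here (none of its changes turn any other segment into a), so the proto-segment is *a.
Position 5: Bagorish has h, Hamolic has f. Hamolic preserves f here (none of its changes turn any other segment into f), so the proto-segment is *f.
This points to *kasufur. Verify forward in each daughter:
Bagorish: start from *kasufur.
  rule 1 (pre-rhotic lowering): kasufur → kasufor
  rule 2 (unconditioned shift): kasufor → kasuhor
  ⇒ Bagorish kasuhor
Hamolic: start from *kasufur.
  rule 1 (rhotacism): kasufur → karufur
  rule 2: no change — karufur
  rule 3 (vowel merger): karufur → kerufur
  ⇒ Hamolic kerufur
No other proto-form is consistent with every reflex, so the reconstruction is *kasufur.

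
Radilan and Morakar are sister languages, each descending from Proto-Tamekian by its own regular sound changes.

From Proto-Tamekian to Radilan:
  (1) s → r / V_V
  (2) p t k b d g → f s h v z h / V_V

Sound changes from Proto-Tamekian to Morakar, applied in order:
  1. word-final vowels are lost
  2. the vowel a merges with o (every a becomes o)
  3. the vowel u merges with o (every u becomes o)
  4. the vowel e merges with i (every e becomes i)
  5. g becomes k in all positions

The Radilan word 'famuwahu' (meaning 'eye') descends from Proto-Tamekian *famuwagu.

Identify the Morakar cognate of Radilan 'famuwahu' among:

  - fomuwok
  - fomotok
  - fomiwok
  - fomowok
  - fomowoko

Morakar: *famuwagu
  famuwagu → famuwag   [apocope]
  famuwag → fomuwog   [vowel merger]
  fomuwog → fomowog   [vowel merger]
  fomowog (rule 4 does not apply)
  fomowog → fomowok   [unconditioned shift]
  giving Morakar fomowok.

fomowok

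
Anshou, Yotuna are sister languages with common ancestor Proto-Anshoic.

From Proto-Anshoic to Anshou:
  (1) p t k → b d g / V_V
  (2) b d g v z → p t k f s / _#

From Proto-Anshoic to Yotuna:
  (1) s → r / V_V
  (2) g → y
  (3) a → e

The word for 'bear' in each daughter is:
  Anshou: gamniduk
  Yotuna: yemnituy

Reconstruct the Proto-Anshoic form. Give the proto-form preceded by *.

Position 2: Anshou has a, Yotuna has e. Anshou preserves a here (none of its changes turn any other segment into a), so the proto-segment is *a.
Position 6: Anshou has d, Yotuna has t. Yotuna preserves t here (none of its changes turn any other segment into t), so the proto-segment is *t.
Position 8: Anshou has k, Yotuna has y. Taking the neighbouring segments as reconstructed: Anshou k could go back to *k or *g; Yotuna y could go back to *g or *y — the one source consistent with every daughter is *g.
This points to *gamnitug. Verify forward in each daughter:
Anshou: start from *gamnitug.
  rule 1 (intervocalic voicing): gamnitug → gamnidug
  rule 2 (final devoicing): gamnidug → gamniduk
  ⇒ Anshou gamniduk
Yotuna: *gamnitug
  gamnitug (rule 1 does not apply)
  gamnitug → yamnituy   [unconditioned shift]
  yamnituy → yemnituy   [vowel merger]
  giving Yotuna yemnituy.
*gamnitug is the unique common source.

*gamnitug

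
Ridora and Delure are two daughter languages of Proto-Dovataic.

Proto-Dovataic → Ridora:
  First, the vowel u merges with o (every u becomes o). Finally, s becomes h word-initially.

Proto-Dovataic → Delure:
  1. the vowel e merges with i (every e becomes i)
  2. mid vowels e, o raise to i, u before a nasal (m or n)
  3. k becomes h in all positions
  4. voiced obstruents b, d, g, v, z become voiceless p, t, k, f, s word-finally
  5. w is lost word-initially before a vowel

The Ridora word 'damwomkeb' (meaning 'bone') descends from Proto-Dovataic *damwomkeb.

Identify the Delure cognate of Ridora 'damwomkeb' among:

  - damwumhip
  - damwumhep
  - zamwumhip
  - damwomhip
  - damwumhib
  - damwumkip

Delure: start from *damwomkeb.
  rule 1 (vowel merger): damwomkeb → damwomkib
  rule 2 (pre-nasal raising): damwomkib → damwumkib
  rule 3 (unconditioned shift): damwumkib → damwumhib
  rule 4 (final devoicing): damwumhib → damwumhip
  rule 5: no change — damwumhip
  ⇒ Delure damwumhip

damwumhip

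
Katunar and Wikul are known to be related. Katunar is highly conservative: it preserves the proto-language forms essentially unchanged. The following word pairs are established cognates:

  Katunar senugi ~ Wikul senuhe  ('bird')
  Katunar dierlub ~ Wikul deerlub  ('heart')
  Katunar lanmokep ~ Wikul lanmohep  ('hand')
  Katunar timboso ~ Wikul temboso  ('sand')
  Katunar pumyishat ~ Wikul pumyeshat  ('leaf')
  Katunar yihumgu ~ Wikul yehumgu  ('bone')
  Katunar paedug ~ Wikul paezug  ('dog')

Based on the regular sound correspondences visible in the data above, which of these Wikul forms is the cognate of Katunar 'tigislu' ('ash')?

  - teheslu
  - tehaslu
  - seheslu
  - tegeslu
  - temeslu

pumyishat ~ pumyeshat, yihumgu ~ yehumgu — Katunar i corresponds to Wikul e after a consonant, before a consonant other than r, m, n, p, b, f, v.
senugi ~ senuhe — Katunar g corresponds to Wikul h between vowels (before a front vowel).
Applying these to Katunar 'tigislu':
  tigislu → tegislu   (i→e after a consonant, before a consonant other than r, m, n, p, b, f, v)
  tegislu → tehislu   (g→h between vowels (before a front vowel))
  tehislu → teheslu   (i→e after a consonant, before a consonant other than r, m, n, p, b, f, v)
So the Wikul cognate is 'teheslu'.

teheslu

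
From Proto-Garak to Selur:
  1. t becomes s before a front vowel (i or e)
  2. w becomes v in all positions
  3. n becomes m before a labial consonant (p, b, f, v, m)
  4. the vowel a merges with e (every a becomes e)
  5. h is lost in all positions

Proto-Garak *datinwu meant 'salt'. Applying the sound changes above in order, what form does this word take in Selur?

desimvu

Selur: *datinwu > dasinwu > dasinvu > dasimvu > desimvu  (by palatalisation, unconditioned shift, nasal place assimilation, vowel merger)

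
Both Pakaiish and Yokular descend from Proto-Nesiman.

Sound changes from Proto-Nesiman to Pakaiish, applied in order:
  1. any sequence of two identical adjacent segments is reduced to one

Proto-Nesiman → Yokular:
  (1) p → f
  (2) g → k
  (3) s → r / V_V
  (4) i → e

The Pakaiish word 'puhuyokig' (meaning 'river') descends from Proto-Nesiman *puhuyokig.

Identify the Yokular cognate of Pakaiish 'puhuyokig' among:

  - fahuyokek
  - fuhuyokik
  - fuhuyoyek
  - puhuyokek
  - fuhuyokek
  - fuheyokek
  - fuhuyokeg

Yokular: *puhuyokig > fuhuyokig > fuhuyokik > fuhuyokek  (by unconditioned shift, unconditioned shift, vowel merger)
The other candidates each miss or misapply at least one Yokular change.

fuhuyokek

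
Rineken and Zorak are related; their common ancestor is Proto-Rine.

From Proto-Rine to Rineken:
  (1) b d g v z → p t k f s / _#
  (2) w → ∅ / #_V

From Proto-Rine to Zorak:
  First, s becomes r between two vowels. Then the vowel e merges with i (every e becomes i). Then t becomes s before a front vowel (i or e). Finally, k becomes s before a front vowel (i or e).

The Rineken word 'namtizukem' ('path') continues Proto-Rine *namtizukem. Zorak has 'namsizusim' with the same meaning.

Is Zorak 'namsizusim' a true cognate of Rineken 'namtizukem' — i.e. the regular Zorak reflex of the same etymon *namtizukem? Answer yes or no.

yes

Derive the expected Zorak reflex of *namtizukem:
Zorak: *namtizukem
  namtizukem (rule 1 does not apply)
  namtizukem → namtizukim   [vowel merger]
  namtizukim → namsizukim   [palatalisation]
  namsizukim → namsizusim   [palatalisation]
  giving Zorak namsizusim.
Zorak 'namsizusim' matches the regular reflex exactly, so the pair is cognate.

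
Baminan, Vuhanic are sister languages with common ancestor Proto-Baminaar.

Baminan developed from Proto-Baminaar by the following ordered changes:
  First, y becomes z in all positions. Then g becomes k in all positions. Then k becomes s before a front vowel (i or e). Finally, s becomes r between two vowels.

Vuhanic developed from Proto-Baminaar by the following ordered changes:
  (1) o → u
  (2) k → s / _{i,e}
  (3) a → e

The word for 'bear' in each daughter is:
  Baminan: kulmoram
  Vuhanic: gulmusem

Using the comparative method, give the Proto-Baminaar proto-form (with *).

Position 6: Baminan has r, Vuhanic has s. Taking the neighbouring segments as reconstructed: Baminan r could go back to *s or *r; Vuhanic s can only go back to *s — the one source consistent with every daughter is *s.
Position 7: Baminan has a, Vuhanic has e. Baminan preserves a here (none of its changes turn any other segment into a), so the proto-segment is *a.
This points to *gulmosam. Verify forward in each daughter:
Baminan: start from *gulmosam.
  rule 1: no change — gulmosam
  rule 2 (unconditioned shift): gulmosam → kulmosam
  rule 3: no change — kulmosam
  rule 4 (rhotacism): kulmosam → kulmoram
  ⇒ Baminan kulmoram
Vuhanic: *gulmosam
  gulmosam → gulmusam   [vowel merger]
  gulmusam (rule 2 does not apply)
  gulmusam → gulmusem   [vowel merger]
  giving Vuhanic gulmusem.
Only *gulmosam yields all of Baminan kulmoram, Vuhanic gulmusem.

*gulmosam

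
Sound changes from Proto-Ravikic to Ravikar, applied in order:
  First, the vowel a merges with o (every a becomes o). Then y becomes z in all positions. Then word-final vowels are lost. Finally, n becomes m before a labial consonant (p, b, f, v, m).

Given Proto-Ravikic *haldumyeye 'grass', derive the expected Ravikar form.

Ravikar: *haldumyeye > holdumyeye > holdumzeze > holdumzez  (by vowel merger, unconditioned shift, apocope)

holdumzez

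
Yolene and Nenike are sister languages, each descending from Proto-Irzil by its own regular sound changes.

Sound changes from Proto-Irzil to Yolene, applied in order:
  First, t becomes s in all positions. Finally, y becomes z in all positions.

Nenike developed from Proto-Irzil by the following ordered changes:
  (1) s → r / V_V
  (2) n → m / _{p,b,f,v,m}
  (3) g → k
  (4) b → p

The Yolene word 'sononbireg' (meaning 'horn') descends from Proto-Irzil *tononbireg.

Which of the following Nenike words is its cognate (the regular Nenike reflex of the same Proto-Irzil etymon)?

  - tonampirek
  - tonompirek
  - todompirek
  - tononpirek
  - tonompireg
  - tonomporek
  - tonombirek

tonompirek

Nenike: *tononbireg
  tononbireg (rule 1 does not apply)
  tononbireg → tonombireg   [nasal place assimilation]
  tonombireg → tonombirek   [unconditioned shift]
  tonombirek → tonompirek   [unconditioned shift]
  giving Nenike tonompirek.
Only 'tonompirek' matches the regular Nenike development of *tononbireg.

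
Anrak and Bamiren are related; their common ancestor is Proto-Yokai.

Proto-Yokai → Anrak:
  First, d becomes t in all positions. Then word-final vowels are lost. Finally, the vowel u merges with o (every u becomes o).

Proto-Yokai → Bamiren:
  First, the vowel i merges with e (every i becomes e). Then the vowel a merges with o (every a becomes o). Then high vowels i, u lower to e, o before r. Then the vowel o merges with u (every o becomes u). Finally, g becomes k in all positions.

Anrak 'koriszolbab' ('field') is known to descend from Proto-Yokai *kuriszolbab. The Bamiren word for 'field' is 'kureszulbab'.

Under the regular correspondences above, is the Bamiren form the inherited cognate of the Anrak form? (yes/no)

Derive the expected Bamiren reflex of *kuriszolbab:
Bamiren: start from *kuriszolbab.
  rule 1 (vowel merger): kuriszolbab → kureszolbab
  rule 2 (vowel merger): kureszolbab → kureszolbob
  rule 3 (pre-rhotic lowering): kureszolbob → koreszolbob
  rule 4 (vowel merger): koreszolbob → kureszulbub
  rule 5: no change — kureszulbub
  ⇒ Bamiren kureszulbub
The regular Bamiren reflex would be 'kureszulbub', but the attested form is 'kureszulbab'. The correspondence is irregular, so they are not cognates (the Bamiren form has a different source).

no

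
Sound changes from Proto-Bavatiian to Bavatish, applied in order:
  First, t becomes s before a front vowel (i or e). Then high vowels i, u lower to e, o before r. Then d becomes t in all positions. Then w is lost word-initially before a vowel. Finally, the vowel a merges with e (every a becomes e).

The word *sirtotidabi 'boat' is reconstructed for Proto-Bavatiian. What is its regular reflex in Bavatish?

sertositebi

Bavatish: *sirtotidabi
  sirtotidabi → sirtosidabi   [palatalisation]
  sirtosidabi → sertosidabi   [pre-rhotic lowering]
  sertosidabi → sertositabi   [unconditioned shift]
  sertositabi (rule 4 does not apply)
  sertositabi → sertositebi   [vowel merger]
  giving Bavatish sertositebi.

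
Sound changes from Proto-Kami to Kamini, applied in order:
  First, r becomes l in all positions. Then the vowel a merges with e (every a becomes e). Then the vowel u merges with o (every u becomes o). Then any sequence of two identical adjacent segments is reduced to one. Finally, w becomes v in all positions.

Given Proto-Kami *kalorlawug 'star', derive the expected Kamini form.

Kamini: *kalorlawug > kalollawug > kelollewug > kelollewog > kelolewog > kelolevog  (by unconditioned shift, vowel merger, vowel merger, degemination, unconditioned shift)

kelolevog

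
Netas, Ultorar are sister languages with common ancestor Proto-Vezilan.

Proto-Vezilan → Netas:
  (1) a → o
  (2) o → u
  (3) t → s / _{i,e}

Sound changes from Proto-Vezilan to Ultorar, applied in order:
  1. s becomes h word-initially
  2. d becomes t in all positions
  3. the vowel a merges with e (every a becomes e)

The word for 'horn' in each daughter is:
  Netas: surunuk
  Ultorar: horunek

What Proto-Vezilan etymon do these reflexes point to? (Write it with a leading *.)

*sorunak

Position 1: Netas has s, Ultorar has h. Taking the neighbouring segments as reconstructed: Netas s can only go back to *s; Ultorar h could go back to *s or *h — the one source consistent with every daughter is *s.
Position 2: Netas has u, Ultorar has o. Ultorar preserves o here (none of its changes turn any other segment into o), so the proto-segment is *o.
Continuing position by position gives *sorunak; check it forward:
Netas: *sorunak > sorunok > surunuk  (by vowel merger, vowel merger)
Ultorar: start from *sorunak.
  rule 1 (debuccalisation): sorunak → horunak
  rule 2: no change — horunak
  rule 3 (vowel merger): horunak → horunek
  ⇒ Ultorar horunek
No other proto-form is consistent with every reflex, so the reconstruction is *sorunak.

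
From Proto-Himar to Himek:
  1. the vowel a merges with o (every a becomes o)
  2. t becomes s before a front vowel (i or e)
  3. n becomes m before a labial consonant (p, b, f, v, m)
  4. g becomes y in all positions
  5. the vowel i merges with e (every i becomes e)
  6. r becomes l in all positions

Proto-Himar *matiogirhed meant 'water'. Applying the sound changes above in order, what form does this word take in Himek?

moseoyelhed

Himek: *matiogirhed > motiogirhed > mosiogirhed > mosioyirhed > moseoyerhed > moseoyelhed  (by vowel merger, palatalisation, unconditioned shift, vowel merger, unconditioned shift)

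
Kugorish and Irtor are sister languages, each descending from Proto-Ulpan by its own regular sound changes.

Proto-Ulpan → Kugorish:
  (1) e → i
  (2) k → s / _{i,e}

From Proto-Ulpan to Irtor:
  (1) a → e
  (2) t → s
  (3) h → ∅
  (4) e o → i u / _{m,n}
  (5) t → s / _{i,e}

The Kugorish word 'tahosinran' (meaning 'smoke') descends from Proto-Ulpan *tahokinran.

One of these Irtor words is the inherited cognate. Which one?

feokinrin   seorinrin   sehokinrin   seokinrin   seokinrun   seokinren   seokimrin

seokinrin

Irtor: start from *tahokinran.
  rule 1 (vowel merger): tahokinran → tehokinren
  rule 2 (unconditioned shift): tehokinren → sehokinren
  rule 3 (h-loss): sehokinren → seokinren
  rule 4 (pre-nasal raising): seokinren → seokinrin
  rule 5: no change — seokinrin
  ⇒ Irtor seokinrin
Among the options, 'seokinrin' alone shows every Irtor change applied in order.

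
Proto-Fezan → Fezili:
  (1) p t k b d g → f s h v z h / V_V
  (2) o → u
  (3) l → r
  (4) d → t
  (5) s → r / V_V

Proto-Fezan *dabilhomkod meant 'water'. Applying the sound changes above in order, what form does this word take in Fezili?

Fezili: *dabilhomkod > davilhomkod > davilhumkud > davirhumkud > tavirhumkut  (by intervocalic lenition, vowel merger, unconditioned shift, unconditioned shift)

tavirhumkut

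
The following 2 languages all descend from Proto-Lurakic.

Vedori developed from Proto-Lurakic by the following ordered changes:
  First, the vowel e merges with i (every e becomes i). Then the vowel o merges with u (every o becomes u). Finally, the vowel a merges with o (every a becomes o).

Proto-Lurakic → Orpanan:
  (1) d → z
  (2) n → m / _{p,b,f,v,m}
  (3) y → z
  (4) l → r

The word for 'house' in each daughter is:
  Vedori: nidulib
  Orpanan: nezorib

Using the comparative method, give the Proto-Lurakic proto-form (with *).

*nedolib

Position 2: Vedori has i, Orpanan has e. Orpanan preserves e here (none of its changes turn any other segment into e), so the proto-segment is *e.
Position 5: Vedori has l, Orpanan has r. Vedori preserves l here (none of its changes turn any other segment into l), so the proto-segment is *l.
Position 4: Vedori has u, Orpanan has o. Orpanan preserves o here (none of its changes turn any other segment into o), so the proto-segment is *o.
This points to *nedolib. Verify forward in each daughter:
Vedori: *nedolib > nidolib > nidulib  (by vowel merger, vowel merger)
Orpanan: start from *nedolib.
  rule 1 (unconditioned shift): nedolib → nezolib
  rule 2: no change — nezolib
  rule 3: no change — nezolib
  rule 4 (unconditioned shift): nezolib → nezorib
  ⇒ Orpanan nezorib
No other proto-form is consistent with every reflex, so the reconstruction is *nedolib.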